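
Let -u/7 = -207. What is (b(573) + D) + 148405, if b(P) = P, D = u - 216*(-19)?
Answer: 154531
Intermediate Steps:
u = 1449 (u = -7*(-207) = 1449)
D = 5553 (D = 1449 - 216*(-19) = 1449 + 4104 = 5553)
(b(573) + D) + 148405 = (573 + 5553) + 148405 = 6126 + 148405 = 154531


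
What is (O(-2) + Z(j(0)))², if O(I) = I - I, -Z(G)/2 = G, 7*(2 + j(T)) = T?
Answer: 16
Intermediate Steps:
j(T) = -2 + T/7
Z(G) = -2*G
O(I) = 0
(O(-2) + Z(j(0)))² = (0 - 2*(-2 + (⅐)*0))² = (0 - 2*(-2 + 0))² = (0 - 2*(-2))² = (0 + 4)² = 4² = 16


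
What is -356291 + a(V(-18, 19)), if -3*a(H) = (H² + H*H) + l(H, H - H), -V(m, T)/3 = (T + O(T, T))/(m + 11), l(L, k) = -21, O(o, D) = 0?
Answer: -17460082/49 ≈ -3.5633e+5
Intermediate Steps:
V(m, T) = -3*T/(11 + m) (V(m, T) = -3*(T + 0)/(m + 11) = -3*T/(11 + m))
a(H) = 7 - 2*H²/3 (a(H) = -((H² + H*H) - 21)/3 = -((H² + H²) - 21)/3 = -(2*H² - 21)/3 = -(-21 + 2*H²)/3 = 7 - 2*H²/3)
-356291 + a(V(-18, 19)) = -356291 + (7 - 2*3249/(11 - 18)²/3) = -356291 + (7 - 2*(-3*19/(-7))²/3) = -356291 + (7 - 2*(-3*19*(-⅐))²/3) = -356291 + (7 - 2*(57/7)²/3) = -356291 + (7 - ⅔*3249/49) = -356291 + (7 - 2166/49) = -356291 - 1823/49 = -17460082/49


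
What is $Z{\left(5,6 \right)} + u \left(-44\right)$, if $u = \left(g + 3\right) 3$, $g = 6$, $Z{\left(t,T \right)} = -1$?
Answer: $-1189$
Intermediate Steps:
$u = 27$ ($u = \left(6 + 3\right) 3 = 9 \cdot 3 = 27$)
$Z{\left(5,6 \right)} + u \left(-44\right) = -1 + 27 \left(-44\right) = -1 - 1188 = -1189$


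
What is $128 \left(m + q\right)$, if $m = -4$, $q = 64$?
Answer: $7680$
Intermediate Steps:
$128 \left(m + q\right) = 128 \left(-4 + 64\right) = 128 \cdot 60 = 7680$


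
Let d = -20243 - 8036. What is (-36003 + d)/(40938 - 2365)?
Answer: -64282/38573 ≈ -1.6665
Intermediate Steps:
d = -28279
(-36003 + d)/(40938 - 2365) = (-36003 - 28279)/(40938 - 2365) = -64282/38573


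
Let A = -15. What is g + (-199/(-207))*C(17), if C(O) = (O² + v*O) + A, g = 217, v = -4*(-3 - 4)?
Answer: 64723/69 ≈ 938.01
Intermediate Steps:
v = 28 (v = -4*(-7) = 28)
C(O) = -15 + O² + 28*O (C(O) = (O² + 28*O) - 15 = -15 + O² + 28*O)
g + (-199/(-207))*C(17) = 217 + (-199/(-207))*(-15 + 17² + 28*17) = 217 + (-199*(-1/207))*(-15 + 289 + 476) = 217 + (199/207)*750 = 217 + 49750/69 = 64723/69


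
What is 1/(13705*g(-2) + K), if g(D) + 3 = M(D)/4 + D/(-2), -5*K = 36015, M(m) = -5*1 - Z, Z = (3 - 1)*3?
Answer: -4/289207 ≈ -1.3831e-5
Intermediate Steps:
Z = 6 (Z = 2*3 = 6)
M(m) = -11 (M(m) = -5*1 - 1*6 = -5 - 6 = -11)
K = -7203 (K = -⅕*36015 = -7203)
g(D) = -23/4 - D/2 (g(D) = -3 + (-11/4 + D/(-2)) = -3 + (-11*¼ + D*(-½)) = -3 + (-11/4 - D/2) = -23/4 - D/2)
1/(13705*g(-2) + K) = 1/(13705*(-23/4 - ½*(-2)) - 7203) = 1/(13705*(-23/4 + 1) - 7203) = 1/(13705*(-19/4) - 7203) = 1/(-260395/4 - 7203) = 1/(-289207/4) = -4/289207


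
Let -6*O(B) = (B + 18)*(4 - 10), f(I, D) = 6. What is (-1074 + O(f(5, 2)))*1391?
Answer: -1460550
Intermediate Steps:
O(B) = 18 + B (O(B) = -(B + 18)*(4 - 10)/6 = -(18 + B)*(-6)/6 = -(-108 - 6*B)/6 = 18 + B)
(-1074 + O(f(5, 2)))*1391 = (-1074 + (18 + 6))*1391 = (-1074 + 24)*1391 = -1050*1391 = -1460550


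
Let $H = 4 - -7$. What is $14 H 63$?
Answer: $9702$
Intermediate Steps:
$H = 11$ ($H = 4 + 7 = 11$)
$14 H 63 = 14 \cdot 11 \cdot 63 = 154 \cdot 63 = 9702$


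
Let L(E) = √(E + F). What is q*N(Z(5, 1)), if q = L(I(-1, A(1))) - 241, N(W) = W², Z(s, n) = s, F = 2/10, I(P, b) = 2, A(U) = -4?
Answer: -6025 + 5*√55 ≈ -5987.9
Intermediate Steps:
F = ⅕ (F = 2*(⅒) = ⅕ ≈ 0.20000)
L(E) = √(⅕ + E) (L(E) = √(E + ⅕) = √(⅕ + E))
q = -241 + √55/5 (q = √(5 + 25*2)/5 - 241 = √(5 + 50)/5 - 241 = √55/5 - 241 = -241 + √55/5 ≈ -239.52)
q*N(Z(5, 1)) = (-241 + √55/5)*5² = (-241 + √55/5)*25 = -6025 + 5*√55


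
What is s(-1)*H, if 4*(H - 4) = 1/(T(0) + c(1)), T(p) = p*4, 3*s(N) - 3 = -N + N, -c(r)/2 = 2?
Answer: 63/16 ≈ 3.9375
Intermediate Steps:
c(r) = -4 (c(r) = -2*2 = -4)
s(N) = 1 (s(N) = 1 + (-N + N)/3 = 1 + (1/3)*0 = 1 + 0 = 1)
T(p) = 4*p
H = 63/16 (H = 4 + 1/(4*(4*0 - 4)) = 4 + 1/(4*(0 - 4)) = 4 + (1/4)/(-4) = 4 + (1/4)*(-1/4) = 4 - 1/16 = 63/16 ≈ 3.9375)
s(-1)*H = 1*(63/16) = 63/16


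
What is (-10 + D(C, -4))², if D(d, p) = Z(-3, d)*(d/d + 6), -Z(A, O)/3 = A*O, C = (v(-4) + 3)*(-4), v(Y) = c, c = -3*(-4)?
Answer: 14364100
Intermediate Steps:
c = 12
v(Y) = 12
C = -60 (C = (12 + 3)*(-4) = 15*(-4) = -60)
Z(A, O) = -3*A*O
D(d, p) = 63*d (D(d, p) = (-3*(-3)*d)*(d/d + 6) = (9*d)*(1 + 6) = (9*d)*7 = 63*d)
(-10 + D(C, -4))² = (-10 + 63*(-60))² = (-10 - 3780)² = (-3790)² = 14364100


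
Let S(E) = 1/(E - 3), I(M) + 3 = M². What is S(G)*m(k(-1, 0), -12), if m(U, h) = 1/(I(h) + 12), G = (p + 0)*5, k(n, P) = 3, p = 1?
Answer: 1/306 ≈ 0.0032680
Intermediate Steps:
I(M) = -3 + M²
G = 5 (G = (1 + 0)*5 = 1*5 = 5)
m(U, h) = 1/(9 + h²) (m(U, h) = 1/((-3 + h²) + 12) = 1/(9 + h²))
S(E) = 1/(-3 + E)
S(G)*m(k(-1, 0), -12) = 1/((-3 + 5)*(9 + (-12)²)) = 1/(2*(9 + 144)) = (½)/153 = (½)*(1/153) = 1/306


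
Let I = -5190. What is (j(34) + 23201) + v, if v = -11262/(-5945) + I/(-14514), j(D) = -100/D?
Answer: 138339625096/5962835 ≈ 23200.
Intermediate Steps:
v = 789883/350755 (v = -11262/(-5945) - 5190/(-14514) = -11262*(-1/5945) - 5190*(-1/14514) = 11262/5945 + 865/2419 = 789883/350755 ≈ 2.2519)
(j(34) + 23201) + v = (-100/34 + 23201) + 789883/350755 = (-100*1/34 + 23201) + 789883/350755 = (-50/17 + 23201) + 789883/350755 = 394367/17 + 789883/350755 = 138339625096/5962835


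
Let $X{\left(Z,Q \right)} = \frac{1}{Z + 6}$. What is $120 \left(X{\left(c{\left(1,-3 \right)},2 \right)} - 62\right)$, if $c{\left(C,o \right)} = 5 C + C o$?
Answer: $-7425$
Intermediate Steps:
$X{\left(Z,Q \right)} = \frac{1}{6 + Z}$
$120 \left(X{\left(c{\left(1,-3 \right)},2 \right)} - 62\right) = 120 \left(\frac{1}{6 + 1 \left(5 - 3\right)} - 62\right) = 120 \left(\frac{1}{6 + 1 \cdot 2} - 62\right) = 120 \left(\frac{1}{6 + 2} - 62\right) = 120 \left(\frac{1}{8} - 62\right) = 120 \left(- \frac{495}{8}\right) = -7425$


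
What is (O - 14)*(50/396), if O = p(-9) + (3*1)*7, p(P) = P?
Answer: -25/99 ≈ -0.25253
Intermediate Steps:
O = 12 (O = -9 + (3*1)*7 = -9 + 3*7 = -9 + 21 = 12)
(O - 14)*(50/396) = (12 - 14)*(50/396) = -100/396 = -2*25/198 = -25/99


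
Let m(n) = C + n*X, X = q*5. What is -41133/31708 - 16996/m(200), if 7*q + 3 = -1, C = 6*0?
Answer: 225489511/7927000 ≈ 28.446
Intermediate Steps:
C = 0
q = -4/7 (q = -3/7 + (⅐)*(-1) = -3/7 - ⅐ = -4/7 ≈ -0.57143)
X = -20/7 (X = -4/7*5 = -20/7 ≈ -2.8571)
m(n) = -20*n/7 (m(n) = 0 + n*(-20/7) = 0 - 20*n/7 = -20*n/7)
-41133/31708 - 16996/m(200) = -41133/31708 - 16996/((-20/7*200)) = -41133*1/31708 - 16996/(-4000/7) = -41133/31708 - 16996*(-7/4000) = -41133/31708 + 29743/1000 = 225489511/7927000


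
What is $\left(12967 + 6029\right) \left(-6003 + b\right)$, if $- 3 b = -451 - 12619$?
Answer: $-31273748$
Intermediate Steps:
$b = \frac{13070}{3}$ ($b = - \frac{-451 - 12619}{3} = \left(- \frac{1}{3}\right) \left(-13070\right) = \frac{13070}{3} \approx 4356.7$)
$\left(12967 + 6029\right) \left(-6003 + b\right) = \left(12967 + 6029\right) \left(-6003 + \frac{13070}{3}\right) = 18996 \left(- \frac{4939}{3}\right) = -31273748$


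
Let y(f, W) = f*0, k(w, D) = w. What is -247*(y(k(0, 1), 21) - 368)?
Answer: 90896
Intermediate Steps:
y(f, W) = 0
-247*(y(k(0, 1), 21) - 368) = -247*(0 - 368) = -247*(-368) = 90896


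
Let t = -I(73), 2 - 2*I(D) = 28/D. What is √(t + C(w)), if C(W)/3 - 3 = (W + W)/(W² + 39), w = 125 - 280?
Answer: √24570046321/54896 ≈ 2.8554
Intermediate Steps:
w = -155
I(D) = 1 - 14/D
t = -59/73 (t = -(-14 + 73)/73 = -59/73 ≈ -0.80822)
C(W) = 9 + 6*W/(39 + W²) (C(W) = 9 + 3*((W + W)/(W² + 39)) = 9 + 3*((2*W)/(39 + W²)) = 9 + 3*(2*W/(39 + W²)) = 9 + 6*W/(39 + W²))
√(t + C(w)) = √(-59/73 + 3*(117 + 2*(-155) + 3*(-155)²)/(39 + (-155)²)) = √(-59/73 + 3*(117 - 310 + 3*24025)/(39 + 24025)) = √(-59/73 + 3*(117 - 310 + 72075)/24064) = √(-59/73 + 3*(1/24064)*71882) = √(-59/73 + 107823/12032) = √(7161191/878336) = √24570046321/54896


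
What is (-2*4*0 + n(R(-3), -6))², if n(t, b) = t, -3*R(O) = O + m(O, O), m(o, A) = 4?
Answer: ⅑ ≈ 0.11111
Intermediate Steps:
R(O) = -4/3 - O/3 (R(O) = -(O + 4)/3 = -(4 + O)/3 = -4/3 - O/3)
(-2*4*0 + n(R(-3), -6))² = (-2*4*0 + (-4/3 - ⅓*(-3)))² = (-8*0 + (-4/3 + 1))² = (0 - ⅓)² = (-⅓)² = ⅑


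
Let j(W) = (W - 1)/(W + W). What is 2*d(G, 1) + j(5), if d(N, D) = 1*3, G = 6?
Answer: 32/5 ≈ 6.4000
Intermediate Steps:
j(W) = (-1 + W)/(2*W) (j(W) = (-1 + W)/((2*W)) = (-1 + W)*(1/(2*W)) = (-1 + W)/(2*W))
d(N, D) = 3
2*d(G, 1) + j(5) = 2*3 + (½)*(-1 + 5)/5 = 6 + (½)*(⅕)*4 = 6 + ⅖ = 32/5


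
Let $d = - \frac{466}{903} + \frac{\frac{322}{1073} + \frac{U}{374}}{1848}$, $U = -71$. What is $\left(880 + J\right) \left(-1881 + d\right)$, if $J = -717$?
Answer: $- \frac{465712582384847}{1518526768} \approx -3.0669 \cdot 10^{5}$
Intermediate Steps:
$d = - \frac{783556661}{1518526768}$ ($d = - \frac{466}{903} + \frac{\frac{322}{1073} - \frac{71}{374}}{1848} = \left(-466\right) \frac{1}{903} + \left(322 \cdot \frac{1}{1073} - \frac{71}{374}\right) \frac{1}{1848} = - \frac{466}{903} + \left(\frac{322}{1073} - \frac{71}{374}\right) \frac{1}{1848} = - \frac{466}{903} + \frac{44245}{401302} \cdot \frac{1}{1848} = - \frac{466}{903} + \frac{44245}{741606096} = - \frac{783556661}{1518526768} \approx -0.516$)
$\left(880 + J\right) \left(-1881 + d\right) = \left(880 - 717\right) \left(-1881 - \frac{783556661}{1518526768}\right) = 163 \left(- \frac{2857132407269}{1518526768}\right) = - \frac{465712582384847}{1518526768}$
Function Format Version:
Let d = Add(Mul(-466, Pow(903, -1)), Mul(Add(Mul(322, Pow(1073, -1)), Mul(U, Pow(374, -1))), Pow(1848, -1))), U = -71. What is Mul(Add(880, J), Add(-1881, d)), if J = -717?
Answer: Rational(-465712582384847, 1518526768) ≈ -3.0669e+5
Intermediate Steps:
d = Rational(-783556661, 1518526768) (d = Add(Mul(-466, Pow(903, -1)), Mul(Add(Mul(322, Pow(1073, -1)), Mul(-71, Pow(374, -1))), Pow(1848, -1))) = Add(Mul(-466, Rational(1, 903)), Mul(Add(Mul(322, Rational(1, 1073)), Mul(-71, Rational(1, 374))), Rational(1, 1848))) = Add(Rational(-466, 903), Mul(Add(Rational(322, 1073), Rational(-71, 374)), Rational(1, 1848))) = Add(Rational(-466, 903), Mul(Rational(44245, 401302), Rational(1, 1848))) = Add(Rational(-466, 903), Rational(44245, 741606096)) = Rational(-783556661, 1518526768) ≈ -0.51600)
Mul(Add(880, J), Add(-1881, d)) = Mul(Add(880, -717), Add(-1881, Rational(-783556661, 1518526768))) = Mul(163, Rational(-2857132407269, 1518526768)) = Rational(-465712582384847, 1518526768)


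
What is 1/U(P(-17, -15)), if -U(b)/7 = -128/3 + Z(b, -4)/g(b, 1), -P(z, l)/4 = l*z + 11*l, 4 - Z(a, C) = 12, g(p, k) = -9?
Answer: 9/2632 ≈ 0.0034195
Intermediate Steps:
Z(a, C) = -8 (Z(a, C) = 4 - 1*12 = 4 - 12 = -8)
P(z, l) = -44*l - 4*l*z (P(z, l) = -4*(l*z + 11*l) = -4*(11*l + l*z) = -44*l - 4*l*z)
U(b) = 2632/9 (U(b) = -7*(-128/3 - 8/(-9)) = -7*(-128*1/3 - 8*(-1/9)) = -7*(-128/3 + 8/9) = -7*(-376/9) = 2632/9)
1/U(P(-17, -15)) = 1/(2632/9) = 9/2632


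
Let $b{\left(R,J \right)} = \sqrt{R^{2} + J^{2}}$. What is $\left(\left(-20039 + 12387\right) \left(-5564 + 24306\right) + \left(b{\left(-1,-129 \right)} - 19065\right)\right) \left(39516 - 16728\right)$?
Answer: $-3268547763012 + 22788 \sqrt{16642} \approx -3.2685 \cdot 10^{12}$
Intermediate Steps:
$b{\left(R,J \right)} = \sqrt{J^{2} + R^{2}}$
$\left(\left(-20039 + 12387\right) \left(-5564 + 24306\right) + \left(b{\left(-1,-129 \right)} - 19065\right)\right) \left(39516 - 16728\right) = \left(\left(-20039 + 12387\right) \left(-5564 + 24306\right) + \left(\sqrt{\left(-129\right)^{2} + \left(-1\right)^{2}} - 19065\right)\right) \left(39516 - 16728\right) = \left(\left(-7652\right) 18742 - \left(19065 - \sqrt{16641 + 1}\right)\right) 22788 = \left(-143413784 - \left(19065 - \sqrt{16642}\right)\right) 22788 = \left(-143432849 + \sqrt{16642}\right) 22788 = -3268547763012 + 22788 \sqrt{16642}$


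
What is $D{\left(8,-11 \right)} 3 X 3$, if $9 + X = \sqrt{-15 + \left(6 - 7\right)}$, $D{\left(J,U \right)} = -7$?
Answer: $567 - 252 i \approx 567.0 - 252.0 i$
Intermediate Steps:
$X = -9 + 4 i$ ($X = -9 + \sqrt{-15 + \left(6 - 7\right)} = -9 + \sqrt{-15 - 1} = -9 + \sqrt{-16} = -9 + 4 i \approx -9.0 + 4.0 i$)
$D{\left(8,-11 \right)} 3 X 3 = - 7 \cdot 3 \left(-9 + 4 i\right) 3 = - 7 \left(-27 + 12 i\right) 3 = - 7 \left(-81 + 36 i\right) = 567 - 252 i$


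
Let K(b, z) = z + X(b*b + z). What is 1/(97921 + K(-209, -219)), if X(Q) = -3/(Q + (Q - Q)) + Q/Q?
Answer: 43462/4246367783 ≈ 1.0235e-5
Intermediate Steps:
X(Q) = 1 - 3/Q (X(Q) = -3/(Q + 0) + 1 = -3/Q + 1 = 1 - 3/Q)
K(b, z) = z + (-3 + z + b**2)/(z + b**2) (K(b, z) = z + (-3 + (b*b + z))/(b*b + z) = z + (-3 + (b**2 + z))/(b**2 + z) = z + (-3 + (z + b**2))/(z + b**2) = z + (-3 + z + b**2)/(z + b**2))
1/(97921 + K(-209, -219)) = 1/(97921 + (-3 - 219 + (-209)**2 - 219*(-219 + (-209)**2))/(-219 + (-209)**2)) = 1/(97921 + (-3 - 219 + 43681 - 219*(-219 + 43681))/(-219 + 43681)) = 1/(97921 + (-3 - 219 + 43681 - 219*43462)/43462) = 1/(97921 + (-3 - 219 + 43681 - 9518178)/43462) = 1/(97921 + (1/43462)*(-9474719)) = 1/(97921 - 9474719/43462) = 1/(4246367783/43462) = 43462/4246367783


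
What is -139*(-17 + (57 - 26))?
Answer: -1946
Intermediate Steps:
-139*(-17 + (57 - 26)) = -139*(-17 + 31) = -139*14 = -1946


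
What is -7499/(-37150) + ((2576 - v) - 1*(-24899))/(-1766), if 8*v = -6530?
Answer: -2075553407/131213800 ≈ -15.818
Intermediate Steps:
v = -3265/4 (v = (⅛)*(-6530) = -3265/4 ≈ -816.25)
-7499/(-37150) + ((2576 - v) - 1*(-24899))/(-1766) = -7499/(-37150) + ((2576 - 1*(-3265/4)) - 1*(-24899))/(-1766) = -7499*(-1/37150) + ((2576 + 3265/4) + 24899)*(-1/1766) = 7499/37150 + (13569/4 + 24899)*(-1/1766) = 7499/37150 + (113165/4)*(-1/1766) = 7499/37150 - 113165/7064 = -2075553407/131213800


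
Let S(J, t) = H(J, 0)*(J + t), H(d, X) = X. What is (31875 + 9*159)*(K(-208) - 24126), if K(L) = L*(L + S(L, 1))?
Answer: 637410228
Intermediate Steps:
S(J, t) = 0 (S(J, t) = 0*(J + t) = 0)
K(L) = L**2 (K(L) = L*(L + 0) = L*L = L**2)
(31875 + 9*159)*(K(-208) - 24126) = (31875 + 9*159)*((-208)**2 - 24126) = (31875 + 1431)*(43264 - 24126) = 33306*19138 = 637410228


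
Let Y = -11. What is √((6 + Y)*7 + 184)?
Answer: √149 ≈ 12.207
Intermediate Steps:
√((6 + Y)*7 + 184) = √((6 - 11)*7 + 184) = √(-5*7 + 184) = √(-35 + 184) = √149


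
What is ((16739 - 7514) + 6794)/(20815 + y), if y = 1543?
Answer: 16019/22358 ≈ 0.71648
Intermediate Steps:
((16739 - 7514) + 6794)/(20815 + y) = ((16739 - 7514) + 6794)/(20815 + 1543) = (9225 + 6794)/22358 = 16019*(1/22358) = 16019/22358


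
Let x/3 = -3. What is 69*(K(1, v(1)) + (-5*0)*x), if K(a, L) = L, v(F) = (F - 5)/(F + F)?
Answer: -138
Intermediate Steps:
x = -9 (x = 3*(-3) = -9)
v(F) = (-5 + F)/(2*F) (v(F) = (-5 + F)/((2*F)) = (-5 + F)*(1/(2*F)) = (-5 + F)/(2*F))
69*(K(1, v(1)) + (-5*0)*x) = 69*((1/2)*(-5 + 1)/1 - 5*0*(-9)) = 69*((1/2)*1*(-4) + 0*(-9)) = 69*(-2 + 0) = 69*(-2) = -138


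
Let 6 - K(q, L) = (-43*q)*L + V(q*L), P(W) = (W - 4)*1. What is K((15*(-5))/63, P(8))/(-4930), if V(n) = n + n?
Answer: 1987/51765 ≈ 0.038385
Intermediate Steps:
P(W) = -4 + W (P(W) = (-4 + W)*1 = -4 + W)
V(n) = 2*n
K(q, L) = 6 + 41*L*q (K(q, L) = 6 - ((-43*q)*L + 2*(q*L)) = 6 - (-43*L*q + 2*(L*q)) = 6 - (-43*L*q + 2*L*q) = 6 - (-41)*L*q = 6 + 41*L*q)
K((15*(-5))/63, P(8))/(-4930) = (6 + 41*(-4 + 8)*((15*(-5))/63))/(-4930) = (6 + 41*4*(-75*1/63))*(-1/4930) = (6 + 41*4*(-25/21))*(-1/4930) = (6 - 4100/21)*(-1/4930) = -3974/21*(-1/4930) = 1987/51765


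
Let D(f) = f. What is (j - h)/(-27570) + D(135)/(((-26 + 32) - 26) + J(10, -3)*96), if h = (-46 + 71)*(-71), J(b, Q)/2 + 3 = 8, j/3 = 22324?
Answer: -6090023/2591580 ≈ -2.3499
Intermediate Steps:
j = 66972 (j = 3*22324 = 66972)
J(b, Q) = 10 (J(b, Q) = -6 + 2*8 = -6 + 16 = 10)
h = -1775 (h = 25*(-71) = -1775)
(j - h)/(-27570) + D(135)/(((-26 + 32) - 26) + J(10, -3)*96) = (66972 - 1*(-1775))/(-27570) + 135/(((-26 + 32) - 26) + 10*96) = (66972 + 1775)*(-1/27570) + 135/((6 - 26) + 960) = 68747*(-1/27570) + 135/(-20 + 960) = -68747/27570 + 135/940 = -68747/27570 + 135*(1/940) = -68747/27570 + 27/188 = -6090023/2591580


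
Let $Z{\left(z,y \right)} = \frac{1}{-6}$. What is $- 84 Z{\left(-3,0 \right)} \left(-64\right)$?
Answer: $-896$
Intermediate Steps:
$Z{\left(z,y \right)} = - \frac{1}{6}$
$- 84 Z{\left(-3,0 \right)} \left(-64\right) = \left(-84\right) \left(- \frac{1}{6}\right) \left(-64\right) = 14 \left(-64\right) = -896$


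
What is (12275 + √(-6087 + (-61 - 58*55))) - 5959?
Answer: 6316 + I*√9338 ≈ 6316.0 + 96.633*I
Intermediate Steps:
(12275 + √(-6087 + (-61 - 58*55))) - 5959 = (12275 + √(-6087 + (-61 - 3190))) - 5959 = (12275 + √(-6087 - 3251)) - 5959 = (12275 + √(-9338)) - 5959 = (12275 + I*√9338) - 5959 = 6316 + I*√9338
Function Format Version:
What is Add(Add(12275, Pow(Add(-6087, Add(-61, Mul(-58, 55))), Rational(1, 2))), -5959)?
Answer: Add(6316, Mul(I, Pow(9338, Rational(1, 2)))) ≈ Add(6316.0, Mul(96.633, I))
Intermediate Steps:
Add(Add(12275, Pow(Add(-6087, Add(-61, Mul(-58, 55))), Rational(1, 2))), -5959) = Add(Add(12275, Pow(Add(-6087, Add(-61, -3190)), Rational(1, 2))), -5959) = Add(Add(12275, Pow(Add(-6087, -3251), Rational(1, 2))), -5959) = Add(Add(12275, Pow(-9338, Rational(1, 2))), -5959) = Add(Add(12275, Mul(I, Pow(9338, Rational(1, 2)))), -5959) = Add(6316, Mul(I, Pow(9338, Rational(1, 2))))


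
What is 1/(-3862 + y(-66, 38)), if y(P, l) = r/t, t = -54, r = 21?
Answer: -18/69523 ≈ -0.00025891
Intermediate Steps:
y(P, l) = -7/18 (y(P, l) = 21/(-54) = 21*(-1/54) = -7/18)
1/(-3862 + y(-66, 38)) = 1/(-3862 - 7/18) = 1/(-69523/18) = -18/69523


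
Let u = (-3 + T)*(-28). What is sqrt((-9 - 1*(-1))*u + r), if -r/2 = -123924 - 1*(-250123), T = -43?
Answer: I*sqrt(262702) ≈ 512.54*I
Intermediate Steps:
u = 1288 (u = (-3 - 43)*(-28) = -46*(-28) = 1288)
r = -252398 (r = -2*(-123924 - 1*(-250123)) = -2*(-123924 + 250123) = -2*126199 = -252398)
sqrt((-9 - 1*(-1))*u + r) = sqrt((-9 - 1*(-1))*1288 - 252398) = sqrt((-9 + 1)*1288 - 252398) = sqrt(-8*1288 - 252398) = sqrt(-10304 - 252398) = sqrt(-262702) = I*sqrt(262702)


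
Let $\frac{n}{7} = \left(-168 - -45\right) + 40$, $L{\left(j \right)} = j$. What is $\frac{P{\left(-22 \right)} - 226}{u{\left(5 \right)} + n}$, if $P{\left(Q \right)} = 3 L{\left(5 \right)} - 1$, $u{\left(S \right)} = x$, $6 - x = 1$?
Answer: $\frac{53}{144} \approx 0.36806$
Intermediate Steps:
$x = 5$ ($x = 6 - 1 = 5$)
$u{\left(S \right)} = 5$
$P{\left(Q \right)} = 14$ ($P{\left(Q \right)} = 3 \cdot 5 - 1 = 15 - 1 = 14$)
$n = -581$ ($n = 7 \left(\left(-168 - -45\right) + 40\right) = 7 \left(\left(-168 + 45\right) + 40\right) = 7 \left(-123 + 40\right) = 7 \left(-83\right) = -581$)
$\frac{P{\left(-22 \right)} - 226}{u{\left(5 \right)} + n} = \frac{14 - 226}{5 - 581} = - \frac{212}{-576} = \left(-212\right) \left(- \frac{1}{576}\right) = \frac{53}{144}$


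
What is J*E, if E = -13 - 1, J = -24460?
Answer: 342440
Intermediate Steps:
E = -14
J*E = -24460*(-14) = 342440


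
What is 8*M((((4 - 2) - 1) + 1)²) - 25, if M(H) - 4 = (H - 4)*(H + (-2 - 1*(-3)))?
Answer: 7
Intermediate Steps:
M(H) = 4 + (1 + H)*(-4 + H) (M(H) = 4 + (H - 4)*(H + (-2 - 1*(-3))) = 4 + (-4 + H)*(H + (-2 + 3)) = 4 + (-4 + H)*(H + 1) = 4 + (-4 + H)*(1 + H) = 4 + (1 + H)*(-4 + H))
8*M((((4 - 2) - 1) + 1)²) - 25 = 8*((((4 - 2) - 1) + 1)²*(-3 + (((4 - 2) - 1) + 1)²)) - 25 = 8*(((2 - 1) + 1)²*(-3 + ((2 - 1) + 1)²)) - 25 = 8*((1 + 1)²*(-3 + (1 + 1)²)) - 25 = 8*(2²*(-3 + 2²)) - 25 = 8*(4*(-3 + 4)) - 25 = 8*(4*1) - 25 = 8*4 - 25 = 32 - 25 = 7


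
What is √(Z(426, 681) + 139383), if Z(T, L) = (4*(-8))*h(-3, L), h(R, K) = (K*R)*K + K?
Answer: √44638647 ≈ 6681.2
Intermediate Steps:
h(R, K) = K + R*K² (h(R, K) = R*K² + K = K + R*K²)
Z(T, L) = -32*L*(1 - 3*L) (Z(T, L) = (4*(-8))*(L*(1 + L*(-3))) = -32*L*(1 - 3*L))
√(Z(426, 681) + 139383) = √(32*681*(-1 + 3*681) + 139383) = √(32*681*(-1 + 2043) + 139383) = √(32*681*2042 + 139383) = √(44499264 + 139383) = √44638647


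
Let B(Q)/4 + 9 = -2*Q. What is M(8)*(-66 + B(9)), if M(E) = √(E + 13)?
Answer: -174*√21 ≈ -797.37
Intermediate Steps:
M(E) = √(13 + E)
B(Q) = -36 - 8*Q (B(Q) = -36 + 4*(-2*Q) = -36 - 8*Q)
M(8)*(-66 + B(9)) = √(13 + 8)*(-66 + (-36 - 8*9)) = √21*(-66 + (-36 - 72)) = √21*(-66 - 108) = √21*(-174) = -174*√21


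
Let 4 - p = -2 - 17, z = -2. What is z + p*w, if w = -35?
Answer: -807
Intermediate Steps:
p = 23 (p = 4 - (-2 - 17) = 4 - 1*(-19) = 4 + 19 = 23)
z + p*w = -2 + 23*(-35) = -2 - 805 = -807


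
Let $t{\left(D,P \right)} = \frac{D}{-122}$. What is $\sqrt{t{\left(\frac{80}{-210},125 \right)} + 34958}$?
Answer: $\frac{\sqrt{57364719762}}{1281} \approx 186.97$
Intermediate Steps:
$t{\left(D,P \right)} = - \frac{D}{122}$ ($t{\left(D,P \right)} = D \left(- \frac{1}{122}\right) = - \frac{D}{122}$)
$\sqrt{t{\left(\frac{80}{-210},125 \right)} + 34958} = \sqrt{- \frac{80 \frac{1}{-210}}{122} + 34958} = \sqrt{- \frac{80 \left(- \frac{1}{210}\right)}{122} + 34958} = \sqrt{\left(- \frac{1}{122}\right) \left(- \frac{8}{21}\right) + 34958} = \sqrt{\frac{4}{1281} + 34958} = \sqrt{\frac{44781202}{1281}} = \frac{\sqrt{57364719762}}{1281}$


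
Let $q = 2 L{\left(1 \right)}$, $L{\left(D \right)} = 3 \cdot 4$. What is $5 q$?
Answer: $120$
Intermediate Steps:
$L{\left(D \right)} = 12$
$q = 24$ ($q = 2 \cdot 12 = 24$)
$5 q = 5 \cdot 24 = 120$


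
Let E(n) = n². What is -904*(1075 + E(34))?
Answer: -2016824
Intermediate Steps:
-904*(1075 + E(34)) = -904*(1075 + 34²) = -904*(1075 + 1156) = -904*2231 = -2016824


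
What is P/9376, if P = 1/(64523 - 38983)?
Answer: 1/239463040 ≈ 4.1760e-9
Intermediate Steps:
P = 1/25540 ≈ 3.9154e-5
P/9376 = (1/25540)/9376 = (1/25540)*(1/9376) = 1/239463040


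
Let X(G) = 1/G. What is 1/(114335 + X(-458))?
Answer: 458/52365429 ≈ 8.7462e-6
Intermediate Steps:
1/(114335 + X(-458)) = 1/(114335 + 1/(-458)) = 1/(114335 - 1/458) = 1/(52365429/458) = 458/52365429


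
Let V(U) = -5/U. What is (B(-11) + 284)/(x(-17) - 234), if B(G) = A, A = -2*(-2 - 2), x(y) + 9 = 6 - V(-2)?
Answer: -584/479 ≈ -1.2192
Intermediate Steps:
x(y) = -11/2 (x(y) = -9 + (6 - (-5)/(-2)) = -9 + (6 - (-5)*(-1)/2) = -9 + (6 - 1*5/2) = -9 + (6 - 5/2) = -9 + 7/2 = -11/2)
A = 8 (A = -2*(-4) = 8)
B(G) = 8
(B(-11) + 284)/(x(-17) - 234) = (8 + 284)/(-11/2 - 234) = 292/(-479/2) = 292*(-2/479) = -584/479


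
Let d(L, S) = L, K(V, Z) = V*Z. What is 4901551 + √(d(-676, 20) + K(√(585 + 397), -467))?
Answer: 4901551 + √(-676 - 467*√982) ≈ 4.9016e+6 + 123.73*I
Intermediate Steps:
4901551 + √(d(-676, 20) + K(√(585 + 397), -467)) = 4901551 + √(-676 + √(585 + 397)*(-467)) = 4901551 + √(-676 + √982*(-467)) = 4901551 + √(-676 - 467*√982)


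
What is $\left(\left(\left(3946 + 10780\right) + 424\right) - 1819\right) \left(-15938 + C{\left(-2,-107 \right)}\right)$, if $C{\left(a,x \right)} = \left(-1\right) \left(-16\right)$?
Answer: $-212256182$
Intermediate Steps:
$C{\left(a,x \right)} = 16$
$\left(\left(\left(3946 + 10780\right) + 424\right) - 1819\right) \left(-15938 + C{\left(-2,-107 \right)}\right) = \left(\left(\left(3946 + 10780\right) + 424\right) - 1819\right) \left(-15938 + 16\right) = \left(\left(14726 + 424\right) - 1819\right) \left(-15922\right) = \left(15150 - 1819\right) \left(-15922\right) = 13331 \left(-15922\right) = -212256182$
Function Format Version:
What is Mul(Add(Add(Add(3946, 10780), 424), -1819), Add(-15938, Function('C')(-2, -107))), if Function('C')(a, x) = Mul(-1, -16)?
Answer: -212256182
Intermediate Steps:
Function('C')(a, x) = 16
Mul(Add(Add(Add(3946, 10780), 424), -1819), Add(-15938, Function('C')(-2, -107))) = Mul(Add(Add(Add(3946, 10780), 424), -1819), Add(-15938, 16)) = Mul(Add(Add(14726, 424), -1819), -15922) = Mul(Add(15150, -1819), -15922) = Mul(13331, -15922) = -212256182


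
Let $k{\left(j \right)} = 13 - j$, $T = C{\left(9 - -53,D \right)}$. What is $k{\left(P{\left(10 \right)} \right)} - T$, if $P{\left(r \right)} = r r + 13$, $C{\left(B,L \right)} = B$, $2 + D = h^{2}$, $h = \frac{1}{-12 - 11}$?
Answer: $-162$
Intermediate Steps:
$h = - \frac{1}{23}$ ($h = \frac{1}{-23} = - \frac{1}{23} \approx -0.043478$)
$D = - \frac{1057}{529}$ ($D = -2 + \left(- \frac{1}{23}\right)^{2} = -2 + \frac{1}{529} = - \frac{1057}{529} \approx -1.9981$)
$P{\left(r \right)} = 13 + r^{2}$ ($P{\left(r \right)} = r^{2} + 13 = 13 + r^{2}$)
$T = 62$ ($T = 9 - -53 = 9 + 53 = 62$)
$k{\left(P{\left(10 \right)} \right)} - T = \left(13 - \left(13 + 10^{2}\right)\right) - 62 = \left(13 - \left(13 + 100\right)\right) - 62 = \left(13 - 113\right) - 62 = -100 - 62 = -162$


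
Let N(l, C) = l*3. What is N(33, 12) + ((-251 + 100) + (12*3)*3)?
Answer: 56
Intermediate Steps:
N(l, C) = 3*l
N(33, 12) + ((-251 + 100) + (12*3)*3) = 3*33 + ((-251 + 100) + (12*3)*3) = 99 + (-151 + 36*3) = 99 + (-151 + 108) = 99 - 43 = 56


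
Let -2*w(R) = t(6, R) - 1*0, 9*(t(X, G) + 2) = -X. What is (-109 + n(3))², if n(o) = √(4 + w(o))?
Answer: 35659/3 - 872*√3/3 ≈ 11383.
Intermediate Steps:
t(X, G) = -2 - X/9 (t(X, G) = -2 + (-X)/9 = -2 - X/9)
w(R) = 4/3 (w(R) = -((-2 - ⅑*6) - 1*0)/2 = -((-2 - ⅔) + 0)/2 = -(-8/3 + 0)/2 = -½*(-8/3) = 4/3)
n(o) = 4*√3/3 (n(o) = √(4 + 4/3) = √(16/3) = 4*√3/3)
(-109 + n(3))² = (-109 + 4*√3/3)²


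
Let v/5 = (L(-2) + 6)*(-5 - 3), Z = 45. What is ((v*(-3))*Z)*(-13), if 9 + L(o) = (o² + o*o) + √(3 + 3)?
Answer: -351000 - 70200*√6 ≈ -5.2295e+5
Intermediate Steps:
L(o) = -9 + √6 + 2*o² (L(o) = -9 + ((o² + o*o) + √(3 + 3)) = -9 + ((o² + o²) + √6) = -9 + (2*o² + √6) = -9 + (√6 + 2*o²) = -9 + √6 + 2*o²)
v = -200 - 40*√6 (v = 5*(((-9 + √6 + 2*(-2)²) + 6)*(-5 - 3)) = 5*(((-9 + √6 + 2*4) + 6)*(-8)) = 5*(((-9 + √6 + 8) + 6)*(-8)) = 5*(((-1 + √6) + 6)*(-8)) = 5*((5 + √6)*(-8)) = 5*(-40 - 8*√6) = -200 - 40*√6 ≈ -297.98)
((v*(-3))*Z)*(-13) = (((-200 - 40*√6)*(-3))*45)*(-13) = ((600 + 120*√6)*45)*(-13) = (27000 + 5400*√6)*(-13) = -351000 - 70200*√6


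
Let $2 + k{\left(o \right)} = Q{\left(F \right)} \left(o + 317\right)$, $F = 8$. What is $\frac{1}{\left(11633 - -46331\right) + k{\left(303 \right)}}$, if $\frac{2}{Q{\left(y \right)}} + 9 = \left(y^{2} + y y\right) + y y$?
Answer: $\frac{183}{10608286} \approx 1.7251 \cdot 10^{-5}$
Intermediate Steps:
$Q{\left(y \right)} = \frac{2}{-9 + 3 y^{2}}$ ($Q{\left(y \right)} = \frac{2}{-9 + \left(\left(y^{2} + y y\right) + y y\right)} = \frac{2}{-9 + \left(\left(y^{2} + y^{2}\right) + y^{2}\right)} = \frac{2}{-9 + \left(2 y^{2} + y^{2}\right)} = \frac{2}{-9 + 3 y^{2}}$)
$k{\left(o \right)} = \frac{268}{183} + \frac{2 o}{183}$ ($k{\left(o \right)} = -2 + \frac{2}{3 \left(-3 + 8^{2}\right)} \left(o + 317\right) = -2 + \frac{2}{3 \left(-3 + 64\right)} \left(317 + o\right) = -2 + \frac{2}{3 \cdot 61} \left(317 + o\right) = -2 + \frac{2}{3} \cdot \frac{1}{61} \left(317 + o\right) = -2 + \frac{2 \left(317 + o\right)}{183} = -2 + \left(\frac{634}{183} + \frac{2 o}{183}\right) = \frac{268}{183} + \frac{2 o}{183}$)
$\frac{1}{\left(11633 - -46331\right) + k{\left(303 \right)}} = \frac{1}{\left(11633 - -46331\right) + \left(\frac{268}{183} + \frac{2}{183} \cdot 303\right)} = \frac{1}{\left(11633 + 46331\right) + \left(\frac{268}{183} + \frac{202}{61}\right)} = \frac{1}{57964 + \frac{874}{183}} = \frac{1}{\frac{10608286}{183}} = \frac{183}{10608286}$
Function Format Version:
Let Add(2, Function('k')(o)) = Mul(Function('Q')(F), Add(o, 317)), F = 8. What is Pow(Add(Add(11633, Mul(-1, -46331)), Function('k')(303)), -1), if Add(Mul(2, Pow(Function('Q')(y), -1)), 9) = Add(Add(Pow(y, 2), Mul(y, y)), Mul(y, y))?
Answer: Rational(183, 10608286) ≈ 1.7251e-5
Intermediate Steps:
Function('Q')(y) = Mul(2, Pow(Add(-9, Mul(3, Pow(y, 2))), -1)) (Function('Q')(y) = Mul(2, Pow(Add(-9, Add(Add(Pow(y, 2), Mul(y, y)), Mul(y, y))), -1)) = Mul(2, Pow(Add(-9, Add(Add(Pow(y, 2), Pow(y, 2)), Pow(y, 2))), -1)) = Mul(2, Pow(Add(-9, Add(Mul(2, Pow(y, 2)), Pow(y, 2))), -1)) = Mul(2, Pow(Add(-9, Mul(3, Pow(y, 2))), -1)))
Function('k')(o) = Add(Rational(268, 183), Mul(Rational(2, 183), o)) (Function('k')(o) = Add(-2, Mul(Mul(Rational(2, 3), Pow(Add(-3, Pow(8, 2)), -1)), Add(o, 317))) = Add(-2, Mul(Mul(Rational(2, 3), Pow(Add(-3, 64), -1)), Add(317, o))) = Add(-2, Mul(Mul(Rational(2, 3), Pow(61, -1)), Add(317, o))) = Add(-2, Mul(Mul(Rational(2, 3), Rational(1, 61)), Add(317, o))) = Add(-2, Mul(Rational(2, 183), Add(317, o))) = Add(-2, Add(Rational(634, 183), Mul(Rational(2, 183), o))) = Add(Rational(268, 183), Mul(Rational(2, 183), o)))
Pow(Add(Add(11633, Mul(-1, -46331)), Function('k')(303)), -1) = Pow(Add(Add(11633, Mul(-1, -46331)), Add(Rational(268, 183), Mul(Rational(2, 183), 303))), -1) = Pow(Add(Add(11633, 46331), Add(Rational(268, 183), Rational(202, 61))), -1) = Pow(Add(57964, Rational(874, 183)), -1) = Pow(Rational(10608286, 183), -1) = Rational(183, 10608286)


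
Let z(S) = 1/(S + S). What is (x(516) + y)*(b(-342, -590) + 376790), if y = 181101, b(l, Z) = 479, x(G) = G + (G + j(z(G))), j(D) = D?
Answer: 70911955467133/1032 ≈ 6.8713e+10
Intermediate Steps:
z(S) = 1/(2*S)
x(G) = 1/(2*G) + 2*G (x(G) = G + (G + 1/(2*G)) = 1/(2*G) + 2*G)
(x(516) + y)*(b(-342, -590) + 376790) = (((½)/516 + 2*516) + 181101)*(479 + 376790) = (((½)*(1/516) + 1032) + 181101)*377269 = ((1/1032 + 1032) + 181101)*377269 = (1065025/1032 + 181101)*377269 = (187961257/1032)*377269 = 70911955467133/1032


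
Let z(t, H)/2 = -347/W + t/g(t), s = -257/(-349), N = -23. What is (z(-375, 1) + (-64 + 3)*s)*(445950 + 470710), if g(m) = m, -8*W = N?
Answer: -2091969368900/8027 ≈ -2.6062e+8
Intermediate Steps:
W = 23/8 (W = -⅛*(-23) = 23/8 ≈ 2.8750)
s = 257/349 (s = -257*(-1/349) = 257/349 ≈ 0.73639)
z(t, H) = -5506/23 (z(t, H) = 2*(-347/23/8 + t/t) = 2*(-347*8/23 + 1) = 2*(-2776/23 + 1) = 2*(-2753/23) = -5506/23)
(z(-375, 1) + (-64 + 3)*s)*(445950 + 470710) = (-5506/23 + (-64 + 3)*(257/349))*(445950 + 470710) = (-5506/23 - 61*257/349)*916660 = (-5506/23 - 15677/349)*916660 = -2282165/8027*916660 = -2091969368900/8027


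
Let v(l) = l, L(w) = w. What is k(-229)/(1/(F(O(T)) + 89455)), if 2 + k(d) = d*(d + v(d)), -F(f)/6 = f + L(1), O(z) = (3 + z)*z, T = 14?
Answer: 9231642480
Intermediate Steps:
O(z) = z*(3 + z)
F(f) = -6 - 6*f (F(f) = -6*(f + 1) = -6*(1 + f) = -6 - 6*f)
k(d) = -2 + 2*d² (k(d) = -2 + d*(d + d) = -2 + d*(2*d) = -2 + 2*d²)
k(-229)/(1/(F(O(T)) + 89455)) = (-2 + 2*(-229)²)/(1/((-6 - 84*(3 + 14)) + 89455)) = (-2 + 2*52441)/(1/((-6 - 84*17) + 89455)) = (-2 + 104882)/(1/((-6 - 6*238) + 89455)) = 104880/(1/((-6 - 1428) + 89455)) = 104880/(1/(-1434 + 89455)) = 104880/(1/88021) = 104880*88021 = 9231642480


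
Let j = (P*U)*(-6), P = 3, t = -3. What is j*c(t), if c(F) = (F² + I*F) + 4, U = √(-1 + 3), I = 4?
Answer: -18*√2 ≈ -25.456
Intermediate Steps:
U = √2 ≈ 1.4142
c(F) = 4 + F² + 4*F (c(F) = (F² + 4*F) + 4 = 4 + F² + 4*F)
j = -18*√2 (j = (3*√2)*(-6) = -18*√2 ≈ -25.456)
j*c(t) = (-18*√2)*(4 + (-3)² + 4*(-3)) = (-18*√2)*(4 + 9 - 12) = -18*√2*1 = -18*√2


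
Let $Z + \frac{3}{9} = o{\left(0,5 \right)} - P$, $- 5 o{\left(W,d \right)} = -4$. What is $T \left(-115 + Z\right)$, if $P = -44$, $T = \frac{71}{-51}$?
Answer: $\frac{75118}{765} \approx 98.193$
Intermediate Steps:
$T = - \frac{71}{51}$ ($T = 71 \left(- \frac{1}{51}\right) = - \frac{71}{51} \approx -1.3922$)
$o{\left(W,d \right)} = \frac{4}{5}$ ($o{\left(W,d \right)} = \left(- \frac{1}{5}\right) \left(-4\right) = \frac{4}{5}$)
$Z = \frac{667}{15}$ ($Z = - \frac{1}{3} + \left(\frac{4}{5} - -44\right) = - \frac{1}{3} + \left(\frac{4}{5} + 44\right) = - \frac{1}{3} + \frac{224}{5} = \frac{667}{15} \approx 44.467$)
$T \left(-115 + Z\right) = - \frac{71 \left(-115 + \frac{667}{15}\right)}{51} = \left(- \frac{71}{51}\right) \left(- \frac{1058}{15}\right) = \frac{75118}{765}$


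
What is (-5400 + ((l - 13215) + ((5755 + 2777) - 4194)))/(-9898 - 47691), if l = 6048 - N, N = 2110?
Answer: 1477/8227 ≈ 0.17953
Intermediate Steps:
l = 3938 (l = 6048 - 1*2110 = 6048 - 2110 = 3938)
(-5400 + ((l - 13215) + ((5755 + 2777) - 4194)))/(-9898 - 47691) = (-5400 + ((3938 - 13215) + ((5755 + 2777) - 4194)))/(-9898 - 47691) = (-5400 + (-9277 + (8532 - 4194)))/(-57589) = (-5400 + (-9277 + 4338))*(-1/57589) = (-5400 - 4939)*(-1/57589) = -10339*(-1/57589) = 1477/8227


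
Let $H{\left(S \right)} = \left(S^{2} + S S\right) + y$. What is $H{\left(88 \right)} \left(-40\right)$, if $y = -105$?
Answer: $-615320$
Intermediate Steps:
$H{\left(S \right)} = -105 + 2 S^{2}$ ($H{\left(S \right)} = \left(S^{2} + S S\right) - 105 = \left(S^{2} + S^{2}\right) - 105 = 2 S^{2} - 105 = -105 + 2 S^{2}$)
$H{\left(88 \right)} \left(-40\right) = \left(-105 + 2 \cdot 88^{2}\right) \left(-40\right) = \left(-105 + 2 \cdot 7744\right) \left(-40\right) = \left(-105 + 15488\right) \left(-40\right) = 15383 \left(-40\right) = -615320$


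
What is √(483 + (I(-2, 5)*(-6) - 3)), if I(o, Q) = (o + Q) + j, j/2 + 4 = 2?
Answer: 9*√6 ≈ 22.045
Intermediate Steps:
j = -4 (j = -8 + 2*2 = -8 + 4 = -4)
I(o, Q) = -4 + Q + o (I(o, Q) = (o + Q) - 4 = (Q + o) - 4 = -4 + Q + o)
√(483 + (I(-2, 5)*(-6) - 3)) = √(483 + ((-4 + 5 - 2)*(-6) - 3)) = √(483 + (-1*(-6) - 3)) = √(483 + (6 - 3)) = √(483 + 3) = √486 = 9*√6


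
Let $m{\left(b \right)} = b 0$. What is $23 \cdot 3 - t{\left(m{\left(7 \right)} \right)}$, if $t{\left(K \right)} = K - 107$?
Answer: $176$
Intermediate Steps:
$m{\left(b \right)} = 0$
$t{\left(K \right)} = -107 + K$ ($t{\left(K \right)} = K - 107 = -107 + K$)
$23 \cdot 3 - t{\left(m{\left(7 \right)} \right)} = 23 \cdot 3 - \left(-107 + 0\right) = 69 - -107 = 69 + 107 = 176$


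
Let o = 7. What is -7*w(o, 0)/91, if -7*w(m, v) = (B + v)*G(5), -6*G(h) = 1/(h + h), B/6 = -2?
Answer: 1/455 ≈ 0.0021978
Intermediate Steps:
B = -12 (B = 6*(-2) = -12)
G(h) = -1/(12*h) (G(h) = -1/(6*(h + h)) = -1/(2*h)/6 = -1/(12*h))
w(m, v) = -1/35 + v/420 (w(m, v) = -(-12 + v)*(-1/12/5)/7 = -(-12 + v)*(-1/12*1/5)/7 = -(-12 + v)*(-1)/(7*60) = -(1/5 - v/60)/7 = -1/35 + v/420)
-7*w(o, 0)/91 = -7*(-1/35 + (1/420)*0)/91 = -7*(-1/35 + 0)/91 = -(-1)/(5*91) = -7*(-1/3185) = 1/455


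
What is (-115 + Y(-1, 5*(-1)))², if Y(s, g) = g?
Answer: 14400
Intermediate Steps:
(-115 + Y(-1, 5*(-1)))² = (-115 + 5*(-1))² = (-115 - 5)² = (-120)² = 14400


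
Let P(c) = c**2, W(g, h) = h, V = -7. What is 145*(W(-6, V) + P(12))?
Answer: 19865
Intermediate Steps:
145*(W(-6, V) + P(12)) = 145*(-7 + 12**2) = 145*(-7 + 144) = 145*137 = 19865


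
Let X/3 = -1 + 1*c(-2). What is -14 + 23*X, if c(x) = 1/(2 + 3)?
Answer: -346/5 ≈ -69.200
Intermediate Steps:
c(x) = ⅕ (c(x) = 1/5 = ⅕)
X = -12/5 (X = 3*(-1 + 1*(⅕)) = 3*(-1 + ⅕) = 3*(-⅘) = -12/5 ≈ -2.4000)
-14 + 23*X = -14 + 23*(-12/5) = -14 - 276/5 = -346/5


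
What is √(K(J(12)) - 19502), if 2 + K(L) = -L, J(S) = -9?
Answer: I*√19495 ≈ 139.62*I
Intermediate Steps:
K(L) = -2 - L
√(K(J(12)) - 19502) = √((-2 - 1*(-9)) - 19502) = √((-2 + 9) - 19502) = √(7 - 19502) = √(-19495) = I*√19495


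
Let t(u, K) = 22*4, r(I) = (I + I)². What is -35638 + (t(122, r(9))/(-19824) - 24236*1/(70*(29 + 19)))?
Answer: -1766576981/49560 ≈ -35645.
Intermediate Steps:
r(I) = 4*I² (r(I) = (2*I)² = 4*I²)
t(u, K) = 88
-35638 + (t(122, r(9))/(-19824) - 24236*1/(70*(29 + 19))) = -35638 + (88/(-19824) - 24236*1/(70*(29 + 19))) = -35638 + (88*(-1/19824) - 24236/(48*70)) = -35638 + (-11/2478 - 24236/3360) = -35638 + (-11/2478 - 24236*1/3360) = -35638 + (-11/2478 - 6059/840) = -35638 - 357701/49560 = -1766576981/49560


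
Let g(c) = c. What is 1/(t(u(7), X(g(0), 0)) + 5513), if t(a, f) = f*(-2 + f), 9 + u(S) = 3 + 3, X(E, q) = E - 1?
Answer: 1/5516 ≈ 0.00018129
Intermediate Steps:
X(E, q) = -1 + E
u(S) = -3 (u(S) = -9 + (3 + 3) = -9 + 6 = -3)
1/(t(u(7), X(g(0), 0)) + 5513) = 1/((-1 + 0)*(-2 + (-1 + 0)) + 5513) = 1/(-(-2 - 1) + 5513) = 1/(-1*(-3) + 5513) = 1/(3 + 5513) = 1/5516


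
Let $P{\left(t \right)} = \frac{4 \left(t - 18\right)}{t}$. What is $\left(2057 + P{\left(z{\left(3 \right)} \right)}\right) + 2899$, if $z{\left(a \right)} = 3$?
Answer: $4936$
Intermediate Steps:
$P{\left(t \right)} = \frac{-72 + 4 t}{t}$ ($P{\left(t \right)} = \frac{4 \left(-18 + t\right)}{t} = \frac{-72 + 4 t}{t}$)
$\left(2057 + P{\left(z{\left(3 \right)} \right)}\right) + 2899 = \left(2057 + \left(4 - \frac{72}{3}\right)\right) + 2899 = \left(2057 + \left(4 - 24\right)\right) + 2899 = \left(2057 - 20\right) + 2899 = 2037 + 2899 = 4936$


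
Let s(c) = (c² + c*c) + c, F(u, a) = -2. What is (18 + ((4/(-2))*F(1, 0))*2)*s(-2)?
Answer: 156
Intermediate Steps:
s(c) = c + 2*c² (s(c) = (c² + c²) + c = 2*c² + c = c + 2*c²)
(18 + ((4/(-2))*F(1, 0))*2)*s(-2) = (18 + ((4/(-2))*(-2))*2)*(-2*(1 + 2*(-2))) = (18 + ((4*(-½))*(-2))*2)*(-2*(1 - 4)) = (18 - 2*(-2)*2)*(-2*(-3)) = (18 + 4*2)*6 = (18 + 8)*6 = 26*6 = 156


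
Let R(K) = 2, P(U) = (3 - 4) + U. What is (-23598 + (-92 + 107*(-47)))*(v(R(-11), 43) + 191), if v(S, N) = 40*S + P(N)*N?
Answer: -59649363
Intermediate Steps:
P(U) = -1 + U
v(S, N) = 40*S + N*(-1 + N) (v(S, N) = 40*S + (-1 + N)*N = 40*S + N*(-1 + N))
(-23598 + (-92 + 107*(-47)))*(v(R(-11), 43) + 191) = (-23598 + (-92 + 107*(-47)))*((40*2 + 43*(-1 + 43)) + 191) = (-23598 + (-92 - 5029))*((80 + 43*42) + 191) = (-23598 - 5121)*((80 + 1806) + 191) = -28719*(1886 + 191) = -28719*2077 = -59649363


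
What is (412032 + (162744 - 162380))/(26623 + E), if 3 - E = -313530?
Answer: 103099/85039 ≈ 1.2124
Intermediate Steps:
E = 313533 (E = 3 - 1*(-313530) = 3 + 313530 = 313533)
(412032 + (162744 - 162380))/(26623 + E) = (412032 + (162744 - 162380))/(26623 + 313533) = (412032 + 364)/340156 = 412396*(1/340156) = 103099/85039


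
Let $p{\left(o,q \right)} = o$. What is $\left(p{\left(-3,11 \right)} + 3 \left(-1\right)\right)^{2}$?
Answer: $36$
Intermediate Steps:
$\left(p{\left(-3,11 \right)} + 3 \left(-1\right)\right)^{2} = \left(-3 + 3 \left(-1\right)\right)^{2} = \left(-3 - 3\right)^{2} = \left(-6\right)^{2} = 36$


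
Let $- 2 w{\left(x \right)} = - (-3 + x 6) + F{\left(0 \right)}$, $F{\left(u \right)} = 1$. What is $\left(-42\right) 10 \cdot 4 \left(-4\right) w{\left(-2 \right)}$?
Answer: $-53760$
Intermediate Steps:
$w{\left(x \right)} = -2 + 3 x$ ($w{\left(x \right)} = - \frac{- (-3 + x 6) + 1}{2} = - \frac{- (-3 + 6 x) + 1}{2} = - \frac{\left(3 - 6 x\right) + 1}{2} = - \frac{4 - 6 x}{2} = -2 + 3 x$)
$\left(-42\right) 10 \cdot 4 \left(-4\right) w{\left(-2 \right)} = \left(-42\right) 10 \cdot 4 \left(-4\right) \left(-2 + 3 \left(-2\right)\right) = - 420 \left(- 16 \left(-2 - 6\right)\right) = - 420 \left(\left(-16\right) \left(-8\right)\right) = \left(-420\right) 128 = -53760$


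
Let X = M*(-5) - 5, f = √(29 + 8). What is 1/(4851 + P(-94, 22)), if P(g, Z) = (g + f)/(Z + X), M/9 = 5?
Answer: 209893216/1018286846367 + 208*√37/1018286846367 ≈ 0.00020613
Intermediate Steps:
M = 45 (M = 9*5 = 45)
f = √37 ≈ 6.0828
X = -230 (X = 45*(-5) - 5 = -225 - 5 = -230)
P(g, Z) = (g + √37)/(-230 + Z) (P(g, Z) = (g + √37)/(Z - 230) = (g + √37)/(-230 + Z))
1/(4851 + P(-94, 22)) = 1/(4851 + (-94 + √37)/(-230 + 22)) = 1/(4851 + (-94 + √37)/(-208)) = 1/(4851 - (-94 + √37)/208) = 1/(4851 + (47/104 - √37/208)) = 1/(504551/104 - √37/208)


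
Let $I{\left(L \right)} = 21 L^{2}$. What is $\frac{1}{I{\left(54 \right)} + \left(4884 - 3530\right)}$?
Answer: $\frac{1}{62590} \approx 1.5977 \cdot 10^{-5}$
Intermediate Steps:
$\frac{1}{I{\left(54 \right)} + \left(4884 - 3530\right)} = \frac{1}{21 \cdot 54^{2} + \left(4884 - 3530\right)} = \frac{1}{21 \cdot 2916 + \left(4884 - 3530\right)} = \frac{1}{61236 + 1354} = \frac{1}{62590}$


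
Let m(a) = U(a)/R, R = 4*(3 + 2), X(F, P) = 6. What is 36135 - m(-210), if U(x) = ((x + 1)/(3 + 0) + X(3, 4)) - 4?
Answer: 2168303/60 ≈ 36138.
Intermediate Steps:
R = 20 (R = 4*5 = 20)
U(x) = 7/3 + x/3 (U(x) = ((x + 1)/(3 + 0) + 6) - 4 = ((1 + x)/3 + 6) - 4 = ((1 + x)*(⅓) + 6) - 4 = ((⅓ + x/3) + 6) - 4 = (19/3 + x/3) - 4 = 7/3 + x/3)
m(a) = 7/60 + a/60 (m(a) = (7/3 + a/3)/20 = (7/3 + a/3)*(1/20) = 7/60 + a/60)
36135 - m(-210) = 36135 - (7/60 + (1/60)*(-210)) = 36135 - (7/60 - 7/2) = 36135 - 1*(-203/60) = 36135 + 203/60 = 2168303/60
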